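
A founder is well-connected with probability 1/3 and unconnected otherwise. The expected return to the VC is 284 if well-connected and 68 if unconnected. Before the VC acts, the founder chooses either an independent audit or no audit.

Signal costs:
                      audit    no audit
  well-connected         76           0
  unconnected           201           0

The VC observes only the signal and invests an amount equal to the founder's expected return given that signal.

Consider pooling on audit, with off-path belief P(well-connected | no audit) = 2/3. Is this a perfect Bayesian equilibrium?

On the equilibrium path (audit) the VC holds the prior 1/3 and pays 1/3·284 + 2/3·68 = 140. Off-path (no audit) belief 2/3 gives 2/3·284 + 1/3·68 = 212.
Well-connected: audit gives 140 − 76 = 64; no audit gives 212 − 0 = 212. Deviates. ✗
Unconnected: audit gives 140 − 201 = -61; no audit gives 212 − 0 = 212. Deviates. ✗

No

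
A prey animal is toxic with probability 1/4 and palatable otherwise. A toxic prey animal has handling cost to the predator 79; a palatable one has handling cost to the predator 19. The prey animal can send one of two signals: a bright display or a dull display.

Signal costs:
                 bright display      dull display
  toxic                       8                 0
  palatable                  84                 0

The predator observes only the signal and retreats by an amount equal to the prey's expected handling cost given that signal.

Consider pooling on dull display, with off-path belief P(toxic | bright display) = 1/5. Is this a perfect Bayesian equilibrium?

At the pooled signal (dull display) the predator holds the prior 1/4 and pays 1/4·79 + 3/4·19 = 34. Off-path (bright display) belief 1/5 gives 1/5·79 + 4/5·19 = 31.
Toxic: dull display gives 34 − 0 = 34; bright display gives 31 − 8 = 23. Stays. ✓
Palatable: dull display gives 34 − 0 = 34; bright display gives 31 − 84 = -53. Stays. ✓

Yes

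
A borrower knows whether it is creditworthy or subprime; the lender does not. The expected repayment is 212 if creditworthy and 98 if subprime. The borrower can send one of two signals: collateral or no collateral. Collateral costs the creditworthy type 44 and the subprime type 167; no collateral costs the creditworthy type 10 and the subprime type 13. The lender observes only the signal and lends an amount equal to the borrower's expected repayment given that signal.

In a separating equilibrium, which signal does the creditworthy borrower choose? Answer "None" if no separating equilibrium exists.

Try creditworthy → collateral, subprime → no collateral:
  If types separate, collateral earns payment 212 and no collateral earns 98.
  Creditworthy: collateral gives 212 − 44 = 168; no collateral gives 98 − 10 = 88. No deviation. ✓
  Subprime: no collateral gives 98 − 13 = 85; collateral gives 212 − 167 = 45. No deviation. ✓
Both hold — the creditworthy type sends collateral.

collateral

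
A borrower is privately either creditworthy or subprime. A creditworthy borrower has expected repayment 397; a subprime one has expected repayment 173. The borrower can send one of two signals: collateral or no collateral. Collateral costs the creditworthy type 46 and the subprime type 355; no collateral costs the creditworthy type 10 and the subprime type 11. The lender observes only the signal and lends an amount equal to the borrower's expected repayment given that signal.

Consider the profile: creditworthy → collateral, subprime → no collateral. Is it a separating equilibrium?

If types separate, collateral earns payment 397 and no collateral earns 173.
Creditworthy: collateral gives 397 − 46 = 351; no collateral gives 173 − 10 = 163. No deviation. ✓
Subprime: no collateral gives 173 − 11 = 162; collateral gives 397 − 355 = 42. No deviation. ✓
Neither type gains from mimicking the other.

Yes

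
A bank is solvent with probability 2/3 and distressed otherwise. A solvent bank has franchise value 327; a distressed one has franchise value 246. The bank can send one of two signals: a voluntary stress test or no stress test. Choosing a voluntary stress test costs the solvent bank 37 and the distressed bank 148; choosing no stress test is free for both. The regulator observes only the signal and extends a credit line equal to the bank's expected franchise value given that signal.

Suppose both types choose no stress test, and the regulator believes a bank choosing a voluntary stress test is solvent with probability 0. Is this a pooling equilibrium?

On the equilibrium path (no stress test) the regulator holds the prior 2/3 and pays 2/3·327 + 1/3·246 = 300. Off-path (stress test) belief 0 gives 0·327 + 1·246 = 246.
Solvent: no stress test gives 300 − 0 = 300; stress test gives 246 − 37 = 209. Stays. ✓
Distressed: no stress test gives 300 − 0 = 300; stress test gives 246 − 148 = 98. Stays. ✓
Beliefs are Bayes-consistent on-path and both types best-respond.

Yes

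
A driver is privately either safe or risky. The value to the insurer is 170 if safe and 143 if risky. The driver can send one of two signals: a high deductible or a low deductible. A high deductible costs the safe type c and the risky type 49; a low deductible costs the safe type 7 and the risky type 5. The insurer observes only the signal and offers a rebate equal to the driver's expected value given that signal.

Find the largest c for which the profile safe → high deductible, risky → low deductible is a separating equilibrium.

34

Under separation: high deductible → safe (pays 170); low deductible → risky (pays 143).
Risky: 143 − 5 = 138 ≥ 170 − 49 = 121. Holds regardless of c. ✓
Safe: 170 − c ≥ 143 − 7, so c ≤ 170 − 136 = 34.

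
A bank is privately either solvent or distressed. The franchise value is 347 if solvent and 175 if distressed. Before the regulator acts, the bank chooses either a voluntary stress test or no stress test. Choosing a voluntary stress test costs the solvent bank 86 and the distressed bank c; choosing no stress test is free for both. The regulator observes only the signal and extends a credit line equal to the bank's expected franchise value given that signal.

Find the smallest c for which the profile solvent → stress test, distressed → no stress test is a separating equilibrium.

172

Under separation: stress test → solvent (pays 347); no stress test → distressed (pays 175).
Solvent: 347 − 86 = 261 ≥ 175 − 0 = 175. Holds regardless of c. ✓
Distressed: 175 − 0 ≥ 347 − c, so c ≥ 347 − 175 = 172.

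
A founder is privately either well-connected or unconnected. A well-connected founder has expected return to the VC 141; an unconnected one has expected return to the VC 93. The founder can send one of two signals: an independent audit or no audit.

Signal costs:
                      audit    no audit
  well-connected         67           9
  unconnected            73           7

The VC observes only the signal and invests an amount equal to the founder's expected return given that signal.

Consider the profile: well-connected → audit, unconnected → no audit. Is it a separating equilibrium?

Under separation the VC infers type exactly: audit → well-connected (pays 141), no audit → unconnected (pays 93).
Well-connected: audit gives 141 − 67 = 74; no audit gives 93 − 9 = 84. Would deviate. ✗
Unconnected: no audit gives 93 − 7 = 86; audit gives 141 − 73 = 68. No deviation. ✓

No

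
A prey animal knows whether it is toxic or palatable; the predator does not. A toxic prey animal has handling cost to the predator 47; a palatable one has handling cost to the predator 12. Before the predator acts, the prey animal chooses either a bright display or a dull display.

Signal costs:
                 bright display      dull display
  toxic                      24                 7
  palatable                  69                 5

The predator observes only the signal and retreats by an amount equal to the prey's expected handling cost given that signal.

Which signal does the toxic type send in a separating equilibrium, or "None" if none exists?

bright display

Try toxic → bright display, palatable → dull display:
  Under separation the predator infers type exactly: bright display → toxic (pays 47), dull display → palatable (pays 12).
  Toxic: bright display gives 47 − 24 = 23; dull display gives 12 − 7 = 5. No deviation. ✓
  Palatable: dull display gives 12 − 5 = 7; bright display gives 47 − 69 = -22. No deviation. ✓
Both hold — the toxic type sends bright display.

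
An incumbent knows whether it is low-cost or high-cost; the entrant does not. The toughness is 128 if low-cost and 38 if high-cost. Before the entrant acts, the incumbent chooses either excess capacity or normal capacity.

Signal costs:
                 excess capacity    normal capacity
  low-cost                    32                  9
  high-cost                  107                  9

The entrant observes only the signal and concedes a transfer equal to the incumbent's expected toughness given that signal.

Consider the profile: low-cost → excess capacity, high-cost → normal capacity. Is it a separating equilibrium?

Under separation the entrant infers type exactly: excess capacity → low-cost (pays 128), normal capacity → high-cost (pays 38).
Low-cost: excess capacity gives 128 − 32 = 96; normal capacity gives 38 − 9 = 29. No deviation. ✓
High-cost: normal capacity gives 38 − 9 = 29; excess capacity gives 128 − 107 = 21. No deviation. ✓
Both incentive constraints hold.

Yes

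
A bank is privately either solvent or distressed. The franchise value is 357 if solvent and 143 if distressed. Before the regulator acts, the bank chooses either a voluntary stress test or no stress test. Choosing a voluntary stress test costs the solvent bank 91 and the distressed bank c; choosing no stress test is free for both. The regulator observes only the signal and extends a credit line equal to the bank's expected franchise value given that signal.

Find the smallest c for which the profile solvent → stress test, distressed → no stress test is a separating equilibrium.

Under separation: stress test → solvent (pays 357); no stress test → distressed (pays 143).
Solvent: 357 − 91 = 266 ≥ 143 − 0 = 143. Holds regardless of c. ✓
Distressed: 143 − 0 ≥ 357 − c, so c ≥ 357 − 143 = 214.

214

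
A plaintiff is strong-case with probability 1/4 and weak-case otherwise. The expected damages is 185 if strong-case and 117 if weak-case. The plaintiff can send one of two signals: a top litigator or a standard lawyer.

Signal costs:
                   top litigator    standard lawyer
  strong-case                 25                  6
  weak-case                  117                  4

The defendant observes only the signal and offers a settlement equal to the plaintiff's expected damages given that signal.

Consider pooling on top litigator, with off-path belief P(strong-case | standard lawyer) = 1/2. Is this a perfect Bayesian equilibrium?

No

At the pooled signal (top litigator) the defendant holds the prior 1/4 and pays 1/4·185 + 3/4·117 = 134. Off-path (standard lawyer) belief 1/2 gives 1/2·185 + 1/2·117 = 151.
Strong-case: top litigator gives 134 − 25 = 109; standard lawyer gives 151 − 6 = 145. Deviates. ✗
Weak-case: top litigator gives 134 − 117 = 17; standard lawyer gives 151 − 4 = 147. Deviates. ✗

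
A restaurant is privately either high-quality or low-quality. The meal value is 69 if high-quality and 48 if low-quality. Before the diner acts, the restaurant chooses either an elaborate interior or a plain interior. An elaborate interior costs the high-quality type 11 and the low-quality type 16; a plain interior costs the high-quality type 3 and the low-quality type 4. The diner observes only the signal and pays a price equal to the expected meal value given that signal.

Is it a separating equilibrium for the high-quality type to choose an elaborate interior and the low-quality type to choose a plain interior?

Under separation the diner infers type exactly: elaborate interior → high-quality (pays 69), plain interior → low-quality (pays 48).
High-quality: elaborate interior gives 69 − 11 = 58; plain interior gives 48 − 3 = 45. No deviation. ✓
Low-quality: plain interior gives 48 − 4 = 44; elaborate interior gives 69 − 16 = 53. Would deviate. ✗

No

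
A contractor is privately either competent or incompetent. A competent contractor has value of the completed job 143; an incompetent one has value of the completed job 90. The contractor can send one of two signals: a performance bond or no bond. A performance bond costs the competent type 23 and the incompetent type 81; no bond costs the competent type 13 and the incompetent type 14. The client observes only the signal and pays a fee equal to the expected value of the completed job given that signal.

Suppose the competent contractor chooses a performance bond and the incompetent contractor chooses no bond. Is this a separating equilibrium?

Under separation the client infers type exactly: bond → competent (pays 143), no bond → incompetent (pays 90).
Competent: bond gives 143 − 23 = 120; no bond gives 90 − 13 = 77. No deviation. ✓
Incompetent: no bond gives 90 − 14 = 76; bond gives 143 − 81 = 62. No deviation. ✓
Both incentive constraints hold.

Yes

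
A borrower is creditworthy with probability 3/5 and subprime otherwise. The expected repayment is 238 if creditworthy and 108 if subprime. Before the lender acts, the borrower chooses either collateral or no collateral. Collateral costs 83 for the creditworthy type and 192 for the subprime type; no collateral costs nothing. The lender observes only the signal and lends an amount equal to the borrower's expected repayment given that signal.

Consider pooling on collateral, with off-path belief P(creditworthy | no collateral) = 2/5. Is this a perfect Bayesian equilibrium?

No

On the equilibrium path (collateral) the lender holds the prior 3/5 and pays 3/5·238 + 2/5·108 = 186. Off-path (no collateral) belief 2/5 gives 2/5·238 + 3/5·108 = 160.
Creditworthy: collateral gives 186 − 83 = 103; no collateral gives 160 − 0 = 160. Deviates. ✗
Subprime: collateral gives 186 − 192 = -6; no collateral gives 160 − 0 = 160. Deviates. ✗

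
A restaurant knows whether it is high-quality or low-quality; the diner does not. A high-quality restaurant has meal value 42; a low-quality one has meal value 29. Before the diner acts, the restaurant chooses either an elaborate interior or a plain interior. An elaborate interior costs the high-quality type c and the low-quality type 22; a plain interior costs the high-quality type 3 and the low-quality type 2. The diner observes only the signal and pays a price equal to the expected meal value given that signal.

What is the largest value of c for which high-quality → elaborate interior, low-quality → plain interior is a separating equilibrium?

16

Under separation: elaborate interior → high-quality (pays 42); plain interior → low-quality (pays 29).
Low-quality: 29 − 2 = 27 ≥ 42 − 22 = 20. Holds regardless of c. ✓
High-quality: 42 − c ≥ 29 − 3, so c ≤ 42 − 26 = 16.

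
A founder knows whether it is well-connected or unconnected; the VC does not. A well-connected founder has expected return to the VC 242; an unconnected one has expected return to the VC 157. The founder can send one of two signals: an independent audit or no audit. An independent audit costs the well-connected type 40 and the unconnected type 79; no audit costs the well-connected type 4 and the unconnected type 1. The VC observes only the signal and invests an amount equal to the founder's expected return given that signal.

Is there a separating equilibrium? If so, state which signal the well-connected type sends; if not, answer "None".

Try well-connected → audit, unconnected → no audit:
  If types separate, audit earns payment 242 and no audit earns 157.
  Well-connected: audit gives 242 − 40 = 202; no audit gives 157 − 4 = 153. No deviation. ✓
  Unconnected: no audit gives 157 − 1 = 156; audit gives 242 − 79 = 163. Would deviate. ✗
Try well-connected → no audit, unconnected → audit:
  If types separate, no audit earns payment 242 and audit earns 157.
  Well-connected: no audit gives 242 − 4 = 238; audit gives 157 − 40 = 117. No deviation. ✓
  Unconnected: audit gives 157 − 79 = 78; no audit gives 242 − 1 = 241. Would deviate. ✗
Neither assignment is incentive-compatible.

None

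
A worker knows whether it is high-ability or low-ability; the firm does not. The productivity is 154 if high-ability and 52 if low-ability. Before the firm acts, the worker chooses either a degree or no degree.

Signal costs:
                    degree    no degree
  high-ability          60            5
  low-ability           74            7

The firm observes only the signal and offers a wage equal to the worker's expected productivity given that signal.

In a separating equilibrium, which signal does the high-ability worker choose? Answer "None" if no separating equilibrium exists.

Try high-ability → degree, low-ability → no degree:
  If types separate, degree earns payment 154 and no degree earns 52.
  High-ability: degree gives 154 − 60 = 94; no degree gives 52 − 5 = 47. No deviation. ✓
  Low-ability: no degree gives 52 − 7 = 45; degree gives 154 − 74 = 80. Would deviate. ✗
Try high-ability → no degree, low-ability → degree:
  If types separate, no degree earns payment 154 and degree earns 52.
  High-ability: no degree gives 154 − 5 = 149; degree gives 52 − 60 = -8. No deviation. ✓
  Low-ability: degree gives 52 − 74 = -22; no degree gives 154 − 7 = 147. Would deviate. ✗
Neither assignment is incentive-compatible.

None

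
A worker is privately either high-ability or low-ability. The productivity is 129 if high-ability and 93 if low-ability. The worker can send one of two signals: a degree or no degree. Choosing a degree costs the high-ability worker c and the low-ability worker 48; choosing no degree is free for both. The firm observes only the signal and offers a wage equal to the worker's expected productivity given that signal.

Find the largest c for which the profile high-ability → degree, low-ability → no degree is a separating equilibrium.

36

Under separation: degree → high-ability (pays 129); no degree → low-ability (pays 93).
Low-ability: 93 − 0 = 93 ≥ 129 − 48 = 81. Holds regardless of c. ✓
High-ability: 129 − c ≥ 93 − 0, so c ≤ 129 − 93 = 36.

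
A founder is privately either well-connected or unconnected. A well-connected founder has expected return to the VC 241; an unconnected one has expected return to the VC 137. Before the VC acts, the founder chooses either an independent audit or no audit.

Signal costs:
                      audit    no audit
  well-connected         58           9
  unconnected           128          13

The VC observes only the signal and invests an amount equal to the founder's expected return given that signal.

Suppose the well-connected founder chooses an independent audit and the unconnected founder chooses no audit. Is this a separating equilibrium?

Yes

If types separate, audit earns payment 241 and no audit earns 137.
Well-connected: audit gives 241 − 58 = 183; no audit gives 137 − 9 = 128. No deviation. ✓
Unconnected: no audit gives 137 − 13 = 124; audit gives 241 − 128 = 113. No deviation. ✓
Neither type gains from mimicking the other.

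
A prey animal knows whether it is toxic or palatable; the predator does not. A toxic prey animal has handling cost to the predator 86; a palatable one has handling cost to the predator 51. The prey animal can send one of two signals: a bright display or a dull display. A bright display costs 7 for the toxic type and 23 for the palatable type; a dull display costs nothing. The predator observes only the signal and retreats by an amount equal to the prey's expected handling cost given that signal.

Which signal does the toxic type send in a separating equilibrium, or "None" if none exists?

Try toxic → bright display, palatable → dull display:
  Under separation the predator infers type exactly: bright display → toxic (pays 86), dull display → palatable (pays 51).
  Toxic: bright display gives 86 − 7 = 79; dull display gives 51 − 0 = 51. No deviation. ✓
  Palatable: dull display gives 51 − 0 = 51; bright display gives 86 − 23 = 63. Would deviate. ✗
Try toxic → dull display, palatable → bright display:
  Under separation the predator infers type exactly: dull display → toxic (pays 86), bright display → palatable (pays 51).
  Toxic: dull display gives 86 − 0 = 86; bright display gives 51 − 7 = 44. No deviation. ✓
  Palatable: bright display gives 51 − 23 = 28; dull display gives 86 − 0 = 86. Would deviate. ✗
Neither assignment is incentive-compatible.

None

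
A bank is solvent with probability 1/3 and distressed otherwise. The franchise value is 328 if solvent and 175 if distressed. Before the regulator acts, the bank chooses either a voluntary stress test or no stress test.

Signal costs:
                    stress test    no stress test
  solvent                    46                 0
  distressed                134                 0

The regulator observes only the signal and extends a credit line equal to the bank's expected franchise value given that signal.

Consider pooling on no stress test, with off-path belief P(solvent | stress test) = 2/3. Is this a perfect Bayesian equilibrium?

No

At the pooled signal (no stress test) the regulator holds the prior 1/3 and pays 1/3·328 + 2/3·175 = 226. Off-path (stress test) belief 2/3 gives 2/3·328 + 1/3·175 = 277.
Solvent: no stress test gives 226 − 0 = 226; stress test gives 277 − 46 = 231. Deviates. ✗
Distressed: no stress test gives 226 − 0 = 226; stress test gives 277 − 134 = 143. Stays. ✓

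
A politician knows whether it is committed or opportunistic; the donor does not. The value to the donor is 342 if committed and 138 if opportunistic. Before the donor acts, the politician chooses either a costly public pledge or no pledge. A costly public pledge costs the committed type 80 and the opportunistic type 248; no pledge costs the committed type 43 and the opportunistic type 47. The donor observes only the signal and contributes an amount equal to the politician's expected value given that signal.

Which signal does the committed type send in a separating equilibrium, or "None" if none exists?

None

Try committed → pledge, opportunistic → no pledge:
  Under separation the donor infers type exactly: pledge → committed (pays 342), no pledge → opportunistic (pays 138).
  Committed: pledge gives 342 − 80 = 262; no pledge gives 138 − 43 = 95. No deviation. ✓
  Opportunistic: no pledge gives 138 − 47 = 91; pledge gives 342 − 248 = 94. Would deviate. ✗
Try committed → no pledge, opportunistic → pledge:
  Under separation the donor infers type exactly: no pledge → committed (pays 342), pledge → opportunistic (pays 138).
  Committed: no pledge gives 342 − 43 = 299; pledge gives 138 − 80 = 58. No deviation. ✓
  Opportunistic: pledge gives 138 − 248 = -110; no pledge gives 342 − 47 = 295. Would deviate. ✗
Neither assignment is incentive-compatible.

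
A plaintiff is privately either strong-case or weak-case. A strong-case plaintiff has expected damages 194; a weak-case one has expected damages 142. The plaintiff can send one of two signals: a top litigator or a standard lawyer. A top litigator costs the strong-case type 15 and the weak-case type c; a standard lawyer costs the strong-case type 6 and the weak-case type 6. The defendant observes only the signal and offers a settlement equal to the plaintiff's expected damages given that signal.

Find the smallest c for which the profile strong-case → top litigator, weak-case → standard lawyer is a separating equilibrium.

58

Under separation: top litigator → strong-case (pays 194); standard lawyer → weak-case (pays 142).
Strong-case: 194 − 15 = 179 ≥ 142 − 6 = 136. Holds regardless of c. ✓
Weak-case: 142 − 6 ≥ 194 − c, so c ≥ 194 − 136 = 58.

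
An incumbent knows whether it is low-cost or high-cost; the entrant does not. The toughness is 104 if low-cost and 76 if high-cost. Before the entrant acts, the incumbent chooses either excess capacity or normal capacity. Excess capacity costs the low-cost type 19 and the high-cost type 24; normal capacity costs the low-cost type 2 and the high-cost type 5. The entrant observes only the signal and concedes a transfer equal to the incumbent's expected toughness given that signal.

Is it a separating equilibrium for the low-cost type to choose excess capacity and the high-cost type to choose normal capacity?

Under separation the entrant infers type exactly: excess capacity → low-cost (pays 104), normal capacity → high-cost (pays 76).
Low-cost: excess capacity gives 104 − 19 = 85; normal capacity gives 76 − 2 = 74. No deviation. ✓
High-cost: normal capacity gives 76 − 5 = 71; excess capacity gives 104 − 24 = 80. Would deviate. ✗

No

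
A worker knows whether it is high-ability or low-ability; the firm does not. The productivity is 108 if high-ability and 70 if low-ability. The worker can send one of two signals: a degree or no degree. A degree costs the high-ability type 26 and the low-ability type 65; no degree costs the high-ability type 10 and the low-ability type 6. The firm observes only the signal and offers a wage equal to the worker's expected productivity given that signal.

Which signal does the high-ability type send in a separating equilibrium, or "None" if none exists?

Try high-ability → degree, low-ability → no degree:
  If types separate, degree earns payment 108 and no degree earns 70.
  High-ability: degree gives 108 − 26 = 82; no degree gives 70 − 10 = 60. No deviation. ✓
  Low-ability: no degree gives 70 − 6 = 64; degree gives 108 − 65 = 43. No deviation. ✓
Both hold — the high-ability type sends degree.

degree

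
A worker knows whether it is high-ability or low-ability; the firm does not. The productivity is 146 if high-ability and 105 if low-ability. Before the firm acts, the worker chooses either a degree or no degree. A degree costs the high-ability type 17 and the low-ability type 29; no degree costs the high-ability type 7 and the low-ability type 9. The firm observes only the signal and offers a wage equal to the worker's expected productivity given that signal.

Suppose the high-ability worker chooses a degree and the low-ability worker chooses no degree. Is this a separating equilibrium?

If types separate, degree earns payment 146 and no degree earns 105.
High-ability: degree gives 146 − 17 = 129; no degree gives 105 − 7 = 98. No deviation. ✓
Low-ability: no degree gives 105 − 9 = 96; degree gives 146 − 29 = 117. Would deviate. ✗

No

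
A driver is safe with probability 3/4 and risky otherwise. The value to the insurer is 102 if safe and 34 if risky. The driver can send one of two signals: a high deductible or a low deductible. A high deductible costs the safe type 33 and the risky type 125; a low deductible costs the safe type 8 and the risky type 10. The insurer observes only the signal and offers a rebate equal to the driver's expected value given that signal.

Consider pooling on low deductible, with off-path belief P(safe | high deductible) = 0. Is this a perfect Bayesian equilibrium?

Yes

At the pooled signal (low deductible) the insurer holds the prior 3/4 and pays 3/4·102 + 1/4·34 = 85. Off-path (high deductible) belief 0 gives 0·102 + 1·34 = 34.
Safe: low deductible gives 85 − 8 = 77; high deductible gives 34 − 33 = 1. Stays. ✓
Risky: low deductible gives 85 − 10 = 75; high deductible gives 34 − 125 = -91. Stays. ✓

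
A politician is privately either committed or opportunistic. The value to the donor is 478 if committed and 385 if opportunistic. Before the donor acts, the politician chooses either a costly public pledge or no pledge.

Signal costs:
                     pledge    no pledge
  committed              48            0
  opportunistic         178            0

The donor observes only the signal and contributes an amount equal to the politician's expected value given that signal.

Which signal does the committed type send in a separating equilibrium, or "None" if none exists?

pledge

Try committed → pledge, opportunistic → no pledge:
  Under separation the donor infers type exactly: pledge → committed (pays 478), no pledge → opportunistic (pays 385).
  Committed: pledge gives 478 − 48 = 430; no pledge gives 385 − 0 = 385. No deviation. ✓
  Opportunistic: no pledge gives 385 − 0 = 385; pledge gives 478 − 178 = 300. No deviation. ✓
Both hold — the committed type sends pledge.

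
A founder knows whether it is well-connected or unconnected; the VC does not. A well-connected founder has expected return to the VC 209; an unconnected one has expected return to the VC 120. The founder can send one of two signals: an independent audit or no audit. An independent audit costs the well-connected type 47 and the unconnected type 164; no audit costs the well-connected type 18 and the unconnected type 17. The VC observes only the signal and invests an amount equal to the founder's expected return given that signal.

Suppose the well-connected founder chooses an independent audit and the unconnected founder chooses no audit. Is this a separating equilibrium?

Yes

Under separation the VC infers type exactly: audit → well-connected (pays 209), no audit → unconnected (pays 120).
Well-connected: audit gives 209 − 47 = 162; no audit gives 120 − 18 = 102. No deviation. ✓
Unconnected: no audit gives 120 − 17 = 103; audit gives 209 − 164 = 45. No deviation. ✓
Neither type gains from mimicking the other.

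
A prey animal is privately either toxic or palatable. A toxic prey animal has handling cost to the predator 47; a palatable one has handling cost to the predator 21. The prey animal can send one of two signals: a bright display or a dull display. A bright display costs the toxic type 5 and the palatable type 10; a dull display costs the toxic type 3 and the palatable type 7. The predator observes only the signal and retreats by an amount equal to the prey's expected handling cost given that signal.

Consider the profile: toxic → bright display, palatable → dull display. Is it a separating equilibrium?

Under separation the predator infers type exactly: bright display → toxic (pays 47), dull display → palatable (pays 21).
Toxic: bright display gives 47 − 5 = 42; dull display gives 21 − 3 = 18. No deviation. ✓
Palatable: dull display gives 21 − 7 = 14; bright display gives 47 − 10 = 37. Would deviate. ✗

No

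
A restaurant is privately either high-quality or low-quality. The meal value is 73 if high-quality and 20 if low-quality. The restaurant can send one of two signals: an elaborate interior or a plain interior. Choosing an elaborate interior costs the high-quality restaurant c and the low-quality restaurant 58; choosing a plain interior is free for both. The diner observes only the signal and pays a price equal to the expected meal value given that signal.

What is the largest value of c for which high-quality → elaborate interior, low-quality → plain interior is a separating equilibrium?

53

Under separation: elaborate interior → high-quality (pays 73); plain interior → low-quality (pays 20).
Low-quality: 20 − 0 = 20 ≥ 73 − 58 = 15. Holds regardless of c. ✓
High-quality: 73 − c ≥ 20 − 0, so c ≤ 73 − 20 = 53.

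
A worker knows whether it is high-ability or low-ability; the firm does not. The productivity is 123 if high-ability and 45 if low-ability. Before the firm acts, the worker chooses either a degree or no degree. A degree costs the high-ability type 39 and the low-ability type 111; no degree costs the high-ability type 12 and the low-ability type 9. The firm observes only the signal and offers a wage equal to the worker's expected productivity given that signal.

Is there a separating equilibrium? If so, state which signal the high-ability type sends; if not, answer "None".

Try high-ability → degree, low-ability → no degree:
  Under separation the firm infers type exactly: degree → high-ability (pays 123), no degree → low-ability (pays 45).
  High-ability: degree gives 123 − 39 = 84; no degree gives 45 − 12 = 33. No deviation. ✓
  Low-ability: no degree gives 45 − 9 = 36; degree gives 123 − 111 = 12. No deviation. ✓
Both hold — the high-ability type sends degree.

degree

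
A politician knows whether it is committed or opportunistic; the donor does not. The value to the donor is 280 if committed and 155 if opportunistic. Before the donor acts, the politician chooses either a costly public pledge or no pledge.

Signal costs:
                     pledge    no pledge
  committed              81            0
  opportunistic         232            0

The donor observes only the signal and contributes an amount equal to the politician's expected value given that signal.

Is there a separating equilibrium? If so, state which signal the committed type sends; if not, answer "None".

pledge

Try committed → pledge, opportunistic → no pledge:
  Under separation the donor infers type exactly: pledge → committed (pays 280), no pledge → opportunistic (pays 155).
  Committed: pledge gives 280 − 81 = 199; no pledge gives 155 − 0 = 155. No deviation. ✓
  Opportunistic: no pledge gives 155 − 0 = 155; pledge gives 280 − 232 = 48. No deviation. ✓
Both hold — the committed type sends pledge.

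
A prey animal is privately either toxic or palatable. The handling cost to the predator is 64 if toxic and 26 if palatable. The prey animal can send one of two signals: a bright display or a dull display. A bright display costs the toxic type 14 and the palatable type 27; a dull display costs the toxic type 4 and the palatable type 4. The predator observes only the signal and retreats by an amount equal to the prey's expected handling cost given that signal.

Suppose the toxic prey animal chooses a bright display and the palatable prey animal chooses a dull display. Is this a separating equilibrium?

Under separation the predator infers type exactly: bright display → toxic (pays 64), dull display → palatable (pays 26).
Toxic: bright display gives 64 − 14 = 50; dull display gives 26 − 4 = 22. No deviation. ✓
Palatable: dull display gives 26 − 4 = 22; bright display gives 64 − 27 = 37. Would deviate. ✗

No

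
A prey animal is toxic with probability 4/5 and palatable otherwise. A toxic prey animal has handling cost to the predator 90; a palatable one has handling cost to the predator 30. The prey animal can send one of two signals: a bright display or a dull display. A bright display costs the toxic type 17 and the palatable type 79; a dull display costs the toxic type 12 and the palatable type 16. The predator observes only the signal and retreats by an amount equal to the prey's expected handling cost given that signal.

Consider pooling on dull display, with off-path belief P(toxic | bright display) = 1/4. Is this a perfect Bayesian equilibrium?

At the pooled signal (dull display) the predator holds the prior 4/5 and pays 4/5·90 + 1/5·30 = 78. Off-path (bright display) belief 1/4 gives 1/4·90 + 3/4·30 = 45.
Toxic: dull display gives 78 − 12 = 66; bright display gives 45 − 17 = 28. Stays. ✓
Palatable: dull display gives 78 − 16 = 62; bright display gives 45 − 79 = -34. Stays. ✓

Yes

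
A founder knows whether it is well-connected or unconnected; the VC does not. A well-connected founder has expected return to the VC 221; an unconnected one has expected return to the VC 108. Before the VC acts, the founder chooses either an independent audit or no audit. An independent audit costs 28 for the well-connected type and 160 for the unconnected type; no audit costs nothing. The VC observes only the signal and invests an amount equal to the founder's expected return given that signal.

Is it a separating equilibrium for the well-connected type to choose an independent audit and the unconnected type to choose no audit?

If types separate, audit earns payment 221 and no audit earns 108.
Well-connected: audit gives 221 − 28 = 193; no audit gives 108 − 0 = 108. No deviation. ✓
Unconnected: no audit gives 108 − 0 = 108; audit gives 221 − 160 = 61. No deviation. ✓
Both incentive constraints hold.

Yes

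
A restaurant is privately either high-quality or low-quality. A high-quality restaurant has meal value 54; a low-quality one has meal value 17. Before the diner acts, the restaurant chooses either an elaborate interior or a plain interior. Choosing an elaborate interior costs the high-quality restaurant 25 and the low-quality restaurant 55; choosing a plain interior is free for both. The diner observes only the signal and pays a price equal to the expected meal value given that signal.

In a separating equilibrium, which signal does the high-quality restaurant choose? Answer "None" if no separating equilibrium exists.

elaborate interior

Try high-quality → elaborate interior, low-quality → plain interior:
  Under separation the diner infers type exactly: elaborate interior → high-quality (pays 54), plain interior → low-quality (pays 17).
  High-quality: elaborate interior gives 54 − 25 = 29; plain interior gives 17 − 0 = 17. No deviation. ✓
  Low-quality: plain interior gives 17 − 0 = 17; elaborate interior gives 54 − 55 = -1. No deviation. ✓
Both hold — the high-quality type sends elaborate interior.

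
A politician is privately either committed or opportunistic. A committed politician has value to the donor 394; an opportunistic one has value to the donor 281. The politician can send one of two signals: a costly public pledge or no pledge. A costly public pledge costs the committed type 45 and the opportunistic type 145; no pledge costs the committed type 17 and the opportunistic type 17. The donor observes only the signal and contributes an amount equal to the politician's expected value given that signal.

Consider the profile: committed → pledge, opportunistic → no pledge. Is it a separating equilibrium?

Yes

Under separation the donor infers type exactly: pledge → committed (pays 394), no pledge → opportunistic (pays 281).
Committed: pledge gives 394 − 45 = 349; no pledge gives 281 − 17 = 264. No deviation. ✓
Opportunistic: no pledge gives 281 − 17 = 264; pledge gives 394 − 145 = 249. No deviation. ✓
Both incentive constraints hold.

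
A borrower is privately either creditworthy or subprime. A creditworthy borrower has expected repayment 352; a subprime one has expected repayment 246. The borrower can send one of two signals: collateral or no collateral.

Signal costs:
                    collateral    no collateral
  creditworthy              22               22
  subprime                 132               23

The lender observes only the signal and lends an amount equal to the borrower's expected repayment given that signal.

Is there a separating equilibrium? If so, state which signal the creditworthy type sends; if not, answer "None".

Try creditworthy → collateral, subprime → no collateral:
  Under separation the lender infers type exactly: collateral → creditworthy (pays 352), no collateral → subprime (pays 246).
  Creditworthy: collateral gives 352 − 22 = 330; no collateral gives 246 − 22 = 224. No deviation. ✓
  Subprime: no collateral gives 246 − 23 = 223; collateral gives 352 − 132 = 220. No deviation. ✓
Both hold — the creditworthy type sends collateral.

collateral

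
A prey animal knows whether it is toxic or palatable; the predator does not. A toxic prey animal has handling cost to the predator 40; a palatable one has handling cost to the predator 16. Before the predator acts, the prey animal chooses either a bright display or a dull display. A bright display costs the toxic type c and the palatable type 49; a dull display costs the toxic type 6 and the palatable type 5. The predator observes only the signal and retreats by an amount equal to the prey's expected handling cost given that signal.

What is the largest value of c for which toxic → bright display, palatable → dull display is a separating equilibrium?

Under separation: bright display → toxic (pays 40); dull display → palatable (pays 16).
Palatable: 16 − 5 = 11 ≥ 40 − 49 = -9. Holds regardless of c. ✓
Toxic: 40 − c ≥ 16 − 6, so c ≤ 40 − 10 = 30.

30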